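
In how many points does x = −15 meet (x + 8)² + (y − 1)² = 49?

1

Centre (−8, 1), r² = 49. Distance² from centre to line = (7)² = 49.
Since d² = r², the line is tangent.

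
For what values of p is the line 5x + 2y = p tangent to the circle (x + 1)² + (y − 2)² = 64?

Tangency holds when the distance from the centre (−1, 2) to the line equals the radius 8:
|5·(−1) + 2·2 − p| / √29 = 8
|p − (−1)| = 8√29.

p = −1 ± 8√29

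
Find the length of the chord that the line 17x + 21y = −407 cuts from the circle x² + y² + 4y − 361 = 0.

From the line, y = (−407 − 17x)/21. Substituting:
730x² + 12410x − 27740 = 0  ⟹  x² + 17x − 38 = 0
x = 2 or x = −19, giving (2, −21) and (−19, −4).
Chord length = distance between (2, −21) and (−19, −4) = √730 = √730.

√730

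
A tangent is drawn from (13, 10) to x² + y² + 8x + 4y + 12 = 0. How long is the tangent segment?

With centre O = (−4, −2), |OP|² = 433 and r² = 8.
By the tangent–radius right angle, tangent length = √(|PO|² − r²) = √425 = 5√17.

5√17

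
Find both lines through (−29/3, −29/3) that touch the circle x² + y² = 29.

Let a tangent through (−29/3, −29/3) have slope m. Its distance from (0, 0) must equal √29:
[m·(29/3) − (29/3)]² = 29(m² + 1)
10m² − 29m + 10 = 0, so m = 5/2 or m = 2/5.
Through (−29/3, −29/3) these give 5x − 2y = −29 and 2x − 5y = 29.

5x − 2y = −29 and 2x − 5y = 29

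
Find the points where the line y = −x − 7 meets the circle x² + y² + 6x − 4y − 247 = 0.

(−17, 10) and (5, −12)

From the line, y = −x − 7. Substituting:
2x² + 24x − 170 = 0  ⟹  x² + 12x − 85 = 0
x = 5 or x = −17, giving (5, −12) and (−17, 10).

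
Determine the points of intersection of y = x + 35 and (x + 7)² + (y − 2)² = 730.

(−34, 1) and (−6, 29)

From the line, y = x + 35. Substituting:
2x² + 80x + 408 = 0  ⟹  x² + 40x + 204 = 0
x = −6 or x = −34, giving (−6, 29) and (−34, 1).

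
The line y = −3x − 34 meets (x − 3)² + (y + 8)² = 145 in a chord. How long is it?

3√10

The distance from (3, −8) to the line is 35/√10, and r² = 145.
Chord = 2√(r² − d²) = 2·√(45/2) = 3√10.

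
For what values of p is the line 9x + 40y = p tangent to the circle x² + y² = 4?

The line touches the circle iff its distance from (0, 0) is 2:
|9·0 + 40·0 − p| / √1681 = 2
|p| = 2·41, so p = 82 or p = −82.

p = −82 or p = 82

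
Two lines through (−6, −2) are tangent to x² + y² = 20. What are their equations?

2x − y = −10 and x + 2y = −10

Let a tangent through (−6, −2) have slope m. Its distance from (0, 0) must equal 2√5:
[m·(6) − (2)]² = 20(m² + 1)
2m² − 3m − 2 = 0, so m = 2 or m = −1/2.
Through (−6, −2) these give 2x − y = −10 and x + 2y = −10.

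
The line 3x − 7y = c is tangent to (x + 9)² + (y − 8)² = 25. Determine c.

c = −83 ± 5√58

Tangency holds when the distance from the centre (−9, 8) to the line equals the radius 5:
|3·(−9) − 7·8 − c| / √58 = 5
|c − (−83)| = 5√58.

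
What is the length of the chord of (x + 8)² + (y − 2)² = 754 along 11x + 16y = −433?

2√377

From the line, y = (−433 − 11x)/16. Substituting:
377x² + 14326x + 39585 = 0  ⟹  x² + 38x + 105 = 0
x = −3 or x = −35, giving (−3, −25) and (−35, −3).
|(−3, −25) − (−35, −3)| = √((32)² + (−22)²) = 2√377.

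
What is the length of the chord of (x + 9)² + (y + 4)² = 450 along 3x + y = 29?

Substitute y = −3x + 29:
10x² − 180x + 720 = 0  ⟹  x² − 18x + 72 = 0
x = 12 or x = 6, giving (12, −7) and (6, 11).
Chord length = distance between (12, −7) and (6, 11) = √360 = 6√10.

6√10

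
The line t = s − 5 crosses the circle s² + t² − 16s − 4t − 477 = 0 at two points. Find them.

(−9, −14) and (24, 19)

Substitute t = s − 5:
2s² − 30s − 432 = 0  ⟹  s² − 15s − 216 = 0
s = 24 or s = −9, giving (24, 19) and (−9, −14).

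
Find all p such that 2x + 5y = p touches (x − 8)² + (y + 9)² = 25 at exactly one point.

p = −29 ± 5√29

For a tangent, require d(centre, line) = r = 5.
|2·8 + 5·(−9) − p| / √29 = 5
|p − (−29)| = 5√29.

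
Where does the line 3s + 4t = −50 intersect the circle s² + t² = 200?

Express t = (−50 − 3s)/4 and substitute into the circle:
25s² + 300s − 700 = 0  ⟹  s² + 12s − 28 = 0
s = 2 or s = −14, giving (2, −14) and (−14, −2).

(−14, −2) and (2, −14)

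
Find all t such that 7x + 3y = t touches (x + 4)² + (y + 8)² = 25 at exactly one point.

t = −52 ± 5√58

The line touches the circle iff its distance from (−4, −8) is 5:
|7·(−4) + 3·(−8) − t| / √58 = 5
|t − (−52)| = 5√58.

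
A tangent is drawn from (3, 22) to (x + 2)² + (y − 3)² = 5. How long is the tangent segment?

With centre O = (−2, 3), |OP|² = 386 and r² = 5.
By the tangent–radius right angle, tangent length = √(|PO|² − r²) = √381.

√381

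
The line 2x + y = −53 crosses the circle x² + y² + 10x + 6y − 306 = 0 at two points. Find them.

(−23, −7) and (−19, −15)

Substitute y = −2x − 53:
5x² + 210x + 2185 = 0  ⟹  x² + 42x + 437 = 0
x = −19 or x = −23, giving (−19, −15) and (−23, −7).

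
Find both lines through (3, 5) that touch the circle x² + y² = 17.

4x + y = 17 and x − 4y = −17

Write the tangent as mx − y + (5 − m·(3)) = 0 and set its distance from the centre to √17:
(−3m − (−5))² = 17(m² + 1)
4m² + 15m − 4 = 0, so m = −4 or m = 1/4.
Through (3, 5) these give 4x + y = 17 and x − 4y = −17.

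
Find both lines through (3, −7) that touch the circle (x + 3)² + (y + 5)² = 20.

Let a tangent through (3, −7) have slope m. Its distance from (−3, −5) must equal 2√5:
[m·(−6) − (2)]² = 20(m² + 1)
2m² + 3m − 2 = 0, so m = −2 or m = 1/2.
Through (3, −7) these give 2x + y = −1 and x − 2y = 17.

2x + y = −1 and x − 2y = 17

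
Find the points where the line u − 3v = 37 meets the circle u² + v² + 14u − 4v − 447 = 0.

(−17, −18) and (13, −8)

Express v = (−37 + u)/3 and substitute into the circle:
10u² + 40u − 2210 = 0  ⟹  u² + 4u − 221 = 0
u = 13 or u = −17, giving (13, −8) and (−17, −18).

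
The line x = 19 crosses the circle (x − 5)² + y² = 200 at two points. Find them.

(19, −2) and (19, 2)

The line gives x = 19. Substituting into the circle:
y² − 4 = 0
y = 2 or y = −2, giving (19, 2) and (19, −2).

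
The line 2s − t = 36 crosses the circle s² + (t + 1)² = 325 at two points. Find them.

(10, −16) and (18, 0)

Express t = 2s − 36 and substitute into the circle:
5s² − 140s + 900 = 0  ⟹  s² − 28s + 180 = 0
s = 18 or s = 10, giving (18, 0) and (10, −16).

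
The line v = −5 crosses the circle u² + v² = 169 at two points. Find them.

Express v = −5 and substitute into the circle:
u² − 144 = 0
u = 12 or u = −12, giving (12, −5) and (−12, −5).

(−12, −5) and (12, −5)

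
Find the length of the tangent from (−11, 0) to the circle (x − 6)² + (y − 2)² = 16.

With centre O = (6, 2), |OP|² = 293 and r² = 16.
The tangent meets the radius at right angles, so tangent² = |PO|² − r² = 293 − 16 = 277.

√277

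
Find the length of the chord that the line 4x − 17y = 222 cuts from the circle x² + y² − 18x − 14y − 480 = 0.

The distance from (9, 7) to the line is 305/√305, and r² = 610.
Half the chord is √(r² − d²) = √(305), so the full chord is 2√305.

2√305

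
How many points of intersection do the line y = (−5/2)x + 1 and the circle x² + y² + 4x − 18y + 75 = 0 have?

d² = (5·(−2) + 2·9 − (2))²/29 = 36/29; r² = 10.
Since d² < r², the line cuts the circle twice.

2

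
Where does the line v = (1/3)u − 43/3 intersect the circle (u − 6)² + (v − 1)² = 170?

(7, −12) and (13, −10)

From the line, v = (−43 + u)/3. Substituting:
10u² − 200u + 910 = 0  ⟹  u² − 20u + 91 = 0
u = 13 or u = 7, giving (13, −10) and (7, −12).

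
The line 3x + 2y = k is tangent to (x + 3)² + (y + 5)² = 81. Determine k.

The line touches the circle iff its distance from (−3, −5) is 9:
|3·(−3) + 2·(−5) − k| / √13 = 9
|k − (−19)| = 9√13.

k = −19 ± 9√13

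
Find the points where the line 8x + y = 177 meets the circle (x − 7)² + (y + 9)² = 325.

(22, 1) and (24, −15)

From the line, y = −8x + 177. Substituting:
65x² − 2990x + 34320 = 0  ⟹  x² − 46x + 528 = 0
x = 24 or x = 22, giving (24, −15) and (22, 1).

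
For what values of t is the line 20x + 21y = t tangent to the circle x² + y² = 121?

t = −319 or t = 319

The line touches the circle iff its distance from (0, 0) is 11:
|20·0 + 21·0 − t| / √841 = 11
|t| = 11·29, so t = 319 or t = −319.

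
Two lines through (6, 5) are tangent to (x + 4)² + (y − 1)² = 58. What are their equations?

3x + 7y = 53 and 7x − 3y = 27

A line y − (5) = m(x − (6)) is tangent when its distance from (−4, 1) is √58:
(−10m − (−4))² = 58(m² + 1)
21m² − 40m − 21 = 0, so m = −3/7 or m = 7/3.
With m = −3/7: 3x + 7y = 53. With m = 7/3: 7x − 3y = 27.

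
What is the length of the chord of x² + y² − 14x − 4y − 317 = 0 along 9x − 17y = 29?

2√370

Substitute y = (−29 + 9x)/17:
370x² − 5180x − 88800 = 0  ⟹  x² − 14x − 240 = 0
x = 24 or x = −10, giving (24, 11) and (−10, −7).
|(24, 11) − (−10, −7)| = √((34)² + (18)²) = 2√370.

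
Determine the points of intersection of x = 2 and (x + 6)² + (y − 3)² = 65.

(2, 2) and (2, 4)

The line gives x = 2. Substituting into the circle:
y² − 6y + 8 = 0
y = 4 or y = 2, giving (2, 4) and (2, 2).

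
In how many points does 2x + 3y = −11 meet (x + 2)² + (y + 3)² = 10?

2

Centre (−2, −3), r² = 10. Distance² from centre to line = (−2)²/13 = 4/13.
Since d² < r², the line cuts the circle twice.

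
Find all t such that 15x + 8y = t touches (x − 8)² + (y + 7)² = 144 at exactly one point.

The line touches the circle iff its distance from (8, −7) is 12:
|15·8 + 8·(−7) − t| / √289 = 12
|t − (64)| = 12·17, so t = 268 or t = −140.

t = −140 or t = 268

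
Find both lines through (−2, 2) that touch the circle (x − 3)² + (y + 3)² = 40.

Let a tangent through (−2, 2) have slope m. Its distance from (3, −3) must equal 2√10:
(5m − (−5))² = 40(m² + 1)
3m² − 10m + 3 = 0, so m = 3 or m = 1/3.
Through (−2, 2) these give 3x − y = −8 and x − 3y = −8.

3x − y = −8 and x − 3y = −8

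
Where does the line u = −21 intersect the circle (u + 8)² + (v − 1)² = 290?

The line gives u = −21. Substituting into the circle:
v² − 2v − 120 = 0
v = 12 or v = −10, giving (−21, 12) and (−21, −10).

(−21, −10) and (−21, 12)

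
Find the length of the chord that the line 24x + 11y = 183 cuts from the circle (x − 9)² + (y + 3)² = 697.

Centre (9, −3), r² = 697. Perpendicular distance d from centre to line = |0| / √697 = 0/√697.
Half the chord is √(r² − d²) = √(697), so the full chord is 2√697.

2√697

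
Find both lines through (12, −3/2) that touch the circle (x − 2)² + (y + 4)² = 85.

9x − 2y = 111 and 7x + 6y = 75

A line y − (−3/2) = m(x − (12)) is tangent when its distance from (2, −4) is √85:
(−10m − (−5/2))² = 85(m² + 1)
12m² − 40m − 63 = 0, so m = 9/2 or m = −7/6.
With m = 9/2: 9x − 2y = 111. With m = −7/6: 7x + 6y = 75.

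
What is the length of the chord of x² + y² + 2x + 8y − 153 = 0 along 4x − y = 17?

Express y = 4x − 17 and substitute into the circle:
17x² − 102x = 0  ⟹  x² − 6x = 0
x = 6 or x = 0, giving (6, 7) and (0, −17).
Chord length = distance between (6, 7) and (0, −17) = √612 = 6√17.

6√17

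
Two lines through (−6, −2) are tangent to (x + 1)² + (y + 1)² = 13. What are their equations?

Let a tangent through (−6, −2) have slope m. Its distance from (−1, −1) must equal √13:
[m·(5) − (1)]² = 13(m² + 1)
6m² − 5m − 6 = 0, so m = −2/3 or m = 3/2.
Through (−6, −2) these give 2x + 3y = −18 and 3x − 2y = −14.

2x + 3y = −18 and 3x − 2y = −14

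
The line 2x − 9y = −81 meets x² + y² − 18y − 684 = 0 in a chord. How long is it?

6√85

Express y = (81 + 2x)/9 and substitute into the circle:
85x² − 61965 = 0  ⟹  x² − 729 = 0
x = 27 or x = −27, giving (27, 15) and (−27, 3).
|(27, 15) − (−27, 3)| = √((54)² + (12)²) = 6√85.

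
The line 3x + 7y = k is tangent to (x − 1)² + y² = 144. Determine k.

k = 3 ± 12√58

For a tangent, require d(centre, line) = r = 12.
|3·1 + 7·0 − k| / √58 = 12
|k − (3)| = 12√58.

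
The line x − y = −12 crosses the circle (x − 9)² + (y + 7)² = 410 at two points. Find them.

Express y = x + 12 and substitute into the circle:
2x² + 20x + 32 = 0  ⟹  x² + 10x + 16 = 0
x = −2 or x = −8, giving (−2, 10) and (−8, 4).

(−8, 4) and (−2, 10)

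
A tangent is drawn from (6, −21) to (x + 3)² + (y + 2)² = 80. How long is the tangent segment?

√362

Centre (−3, −2), r² = 80. |PO|² = (9)² + (−19)² = 442.
The tangent meets the radius at right angles, so tangent² = |PO|² − r² = 442 − 80 = 362.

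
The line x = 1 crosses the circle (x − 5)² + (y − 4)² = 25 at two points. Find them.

(1, 1) and (1, 7)

The line gives x = 1. Substituting into the circle:
y² − 8y + 7 = 0
y = 7 or y = 1, giving (1, 7) and (1, 1).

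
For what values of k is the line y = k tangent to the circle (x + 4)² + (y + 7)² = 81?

k = −16 or k = 2

Tangency holds when the distance from the centre (−4, −7) to the line equals the radius 9:
|0·(−4) + 1·(−7) − k| / √1 = 9
|k − (−7)| = 9, so k = 2 or k = −16.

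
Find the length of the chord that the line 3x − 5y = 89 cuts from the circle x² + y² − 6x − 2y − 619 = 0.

The distance from (3, 1) to the line is 85/√34, and r² = 629.
Half the chord is √(r² − d²) = √(833/2), so the full chord is 7√34.

7√34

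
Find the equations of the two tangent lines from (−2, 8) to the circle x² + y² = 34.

3x + 5y = 34 and 5x − 3y = −34

A line y − (8) = m(x − (−2)) is tangent when its distance from (0, 0) is √34:
[m·(2) − (−8)]² = 34(m² + 1)
15m² − 16m − 15 = 0, so m = −3/5 or m = 5/3.
With m = −3/5: 3x + 5y = 34. With m = 5/3: 5x − 3y = −34.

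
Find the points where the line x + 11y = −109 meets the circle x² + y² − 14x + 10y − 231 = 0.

(−10, −9) and (23, −12)

Substitute y = (−109 − x)/11:
122x² − 1586x − 28060 = 0  ⟹  x² − 13x − 230 = 0
x = 23 or x = −10, giving (23, −12) and (−10, −9).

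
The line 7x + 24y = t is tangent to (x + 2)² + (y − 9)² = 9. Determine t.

t = 127 or t = 277

The line touches the circle iff its distance from (−2, 9) is 3:
|7·(−2) + 24·9 − t| / √625 = 3
|t − (202)| = 3·25, so t = 277 or t = 127.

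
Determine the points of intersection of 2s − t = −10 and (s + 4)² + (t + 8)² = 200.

Express t = 2s + 10 and substitute into the circle:
5s² + 80s + 140 = 0  ⟹  s² + 16s + 28 = 0
s = −2 or s = −14, giving (−2, 6) and (−14, −18).

(−14, −18) and (−2, 6)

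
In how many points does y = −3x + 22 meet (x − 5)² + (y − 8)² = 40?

2

Substituting the line into the circle gives 10x² − 94x + 181 = 0.
Discriminant = (−94)² − 4·10·(181) = 1596 > 0.
Two real roots: the line is a secant.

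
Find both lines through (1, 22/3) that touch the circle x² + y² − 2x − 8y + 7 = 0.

Write the tangent as mx − y + (22/3 − m·(1)) = 0 and set its distance from the centre to √10:
(0m − (−10/3))² = 10(m² + 1)
9m² − 1 = 0, so m = −1/3 or m = 1/3.
Through (1, 22/3) these give x + 3y = 23 and x − 3y = −21.

x + 3y = 23 and x − 3y = −21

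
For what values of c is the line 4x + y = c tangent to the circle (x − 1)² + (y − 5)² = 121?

The line touches the circle iff its distance from (1, 5) is 11:
|4·1 + 1·5 − c| / √17 = 11
|c − (9)| = 11√17.

c = 9 ± 11√17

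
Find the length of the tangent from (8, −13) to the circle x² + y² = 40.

√193

With centre O = (0, 0), |OP|² = 233 and r² = 40.
The tangent meets the radius at right angles, so tangent² = |PO|² − r² = 233 − 40 = 193.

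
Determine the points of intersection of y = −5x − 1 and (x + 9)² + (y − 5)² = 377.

Substitute y = −5x − 1:
26x² + 78x − 260 = 0  ⟹  x² + 3x − 10 = 0
x = 2 or x = −5, giving (2, −11) and (−5, 24).

(−5, 24) and (2, −11)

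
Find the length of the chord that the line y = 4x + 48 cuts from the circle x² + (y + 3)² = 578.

The distance from (0, −3) to the line is 51/√17, and r² = 578.
Half the chord is √(r² − d²) = √(425), so the full chord is 10√17.

10√17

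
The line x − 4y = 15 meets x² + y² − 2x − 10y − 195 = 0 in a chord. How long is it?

The distance from (1, 5) to the line is 34/√17, and r² = 221.
Chord = 2√(r² − d²) = 2·√(153) = 6√17.

6√17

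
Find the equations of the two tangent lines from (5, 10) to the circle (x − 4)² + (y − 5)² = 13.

3x + 2y = 35 and 2x − 3y = −20

Let a tangent through (5, 10) have slope m. Its distance from (4, 5) must equal √13:
[m·(−1) − (−5)]² = 13(m² + 1)
6m² + 5m − 6 = 0, so m = −3/2 or m = 2/3.
With m = −3/2: 3x + 2y = 35. With m = 2/3: 2x − 3y = −20.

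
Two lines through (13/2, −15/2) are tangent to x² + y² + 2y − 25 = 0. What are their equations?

Write the tangent as mx − y + (−15/2 − m·(13/2)) = 0 and set its distance from the centre to √26:
[m·(−13/2) − (13/2)]² = 26(m² + 1)
5m² + 26m + 5 = 0, so m = −1/5 or m = −5.
Through (13/2, −15/2) these give x + 5y = −31 and 5x + y = 25.

x + 5y = −31 and 5x + y = 25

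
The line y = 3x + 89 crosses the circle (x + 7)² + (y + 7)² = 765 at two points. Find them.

(−34, −13) and (−25, 14)

Substitute y = 3x + 89:
10x² + 590x + 8500 = 0  ⟹  x² + 59x + 850 = 0
x = −25 or x = −34, giving (−25, 14) and (−34, −13).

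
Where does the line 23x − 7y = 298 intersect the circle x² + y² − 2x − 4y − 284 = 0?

(9, −13) and (16, 10)

Express y = (−298 + 23x)/7 and substitute into the circle:
578x² − 14450x + 83232 = 0  ⟹  x² − 25x + 144 = 0
x = 16 or x = 9, giving (16, 10) and (9, −13).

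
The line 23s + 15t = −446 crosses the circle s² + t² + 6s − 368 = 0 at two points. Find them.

(−22, 4) and (−7, −19)

Substitute t = (−446 − 23s)/15:
754s² + 21866s + 116116 = 0  ⟹  s² + 29s + 154 = 0
s = −7 or s = −22, giving (−7, −19) and (−22, 4).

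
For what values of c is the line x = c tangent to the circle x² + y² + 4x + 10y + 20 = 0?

c = −5 or c = 1

The line touches the circle iff its distance from (−2, −5) is 3:
|1·(−2) + 0·(−5) − c| / √1 = 3
|c − (−2)| = 3, so c = 1 or c = −5.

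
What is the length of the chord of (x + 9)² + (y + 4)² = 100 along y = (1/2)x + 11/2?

8√5

Substitute y = (11 + x)/2:
5x² + 110x + 285 = 0  ⟹  x² + 22x + 57 = 0
x = −3 or x = −19, giving (−3, 4) and (−19, −4).
Chord length = distance between (−3, 4) and (−19, −4) = √320 = 8√5.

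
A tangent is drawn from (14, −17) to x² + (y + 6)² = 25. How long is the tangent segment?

The centre is (0, −6) and r = 5. The square of the distance from P to the centre is 196 + 121 = 317.
Power of the point: PT² = |PO|² − r² = 292, so PT = 2√73.

2√73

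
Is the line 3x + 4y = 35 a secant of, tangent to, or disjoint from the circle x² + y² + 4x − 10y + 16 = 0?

disjoint

Substituting the line into the circle gives 25x² − 26x + 81 = 0.
Δ = 676 − 8100 = −7424.
No real roots: the line does not meet the circle.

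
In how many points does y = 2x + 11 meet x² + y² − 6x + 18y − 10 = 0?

Substituting the line into the circle gives 5x² + 74x + 309 = 0.
Discriminant = (74)² − 4·5·(309) = −704 < 0.
No real roots: the line does not meet the circle.

0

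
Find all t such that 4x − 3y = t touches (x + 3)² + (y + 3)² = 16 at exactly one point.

t = −23 or t = 17

Tangency holds when the distance from the centre (−3, −3) to the line equals the radius 4:
|4·(−3) − 3·(−3) − t| / √25 = 4
|t − (−3)| = 4·5, so t = 17 or t = −23.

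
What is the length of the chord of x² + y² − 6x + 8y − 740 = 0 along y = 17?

36

Centre (3, −4), r² = 765. Perpendicular distance d from centre to line = |−21| / √1 = 21.
Half the chord is √(r² − d²) = √(324), so the full chord is 36.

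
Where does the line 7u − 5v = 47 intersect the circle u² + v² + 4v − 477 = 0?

Substitute v = (−47 + 7u)/5:
74u² − 518u − 10656 = 0  ⟹  u² − 7u − 144 = 0
u = 16 or u = −9, giving (16, 13) and (−9, −22).

(−9, −22) and (16, 13)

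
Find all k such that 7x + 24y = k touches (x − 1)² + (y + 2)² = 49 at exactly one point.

The line touches the circle iff its distance from (1, −2) is 7:
|7·1 + 24·(−2) − k| / √625 = 7
|k − (−41)| = 7·25, so k = 134 or k = −216.

k = −216 or k = 134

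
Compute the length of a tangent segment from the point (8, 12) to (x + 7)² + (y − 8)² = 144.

With centre O = (−7, 8), |OP|² = 241 and r² = 144.
The tangent meets the radius at right angles, so tangent² = |PO|² − r² = 241 − 144 = 97.

√97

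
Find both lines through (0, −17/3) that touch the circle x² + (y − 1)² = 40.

x − 3y = 17 and x + 3y = −17

Let a tangent through (0, −17/3) have slope m. Its distance from (0, 1) must equal 2√10:
[m·(0) − (20/3)]² = 40(m² + 1)
9m² − 1 = 0, so m = 1/3 or m = −1/3.
Through (0, −17/3) these give x − 3y = 17 and x + 3y = −17.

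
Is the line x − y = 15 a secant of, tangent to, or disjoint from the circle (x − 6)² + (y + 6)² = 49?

Substituting the line into the circle gives 2x² − 30x + 68 = 0.
Δ = 900 − 544 = 356.
Two real roots: the line is a secant.

secant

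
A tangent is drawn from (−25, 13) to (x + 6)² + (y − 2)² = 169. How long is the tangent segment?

√313

Centre (−6, 2), r² = 169. |PO|² = (−19)² + (11)² = 482.
The tangent meets the radius at right angles, so tangent² = |PO|² − r² = 482 − 169 = 313.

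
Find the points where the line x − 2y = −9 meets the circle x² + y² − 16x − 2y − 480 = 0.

Express y = (9 + x)/2 and substitute into the circle:
5x² − 50x − 1875 = 0  ⟹  x² − 10x − 375 = 0
x = 25 or x = −15, giving (25, 17) and (−15, −3).

(−15, −3) and (25, 17)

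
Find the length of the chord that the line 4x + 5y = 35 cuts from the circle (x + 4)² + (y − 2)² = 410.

6√41

Express y = (35 − 4x)/5 and substitute into the circle:
41x² − 9225 = 0  ⟹  x² − 225 = 0
x = 15 or x = −15, giving (15, −5) and (−15, 19).
|(15, −5) − (−15, 19)| = √((30)² + (−24)²) = 6√41.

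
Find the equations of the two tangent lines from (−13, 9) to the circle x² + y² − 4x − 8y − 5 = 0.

Write the tangent as mx − y + (9 − m·(−13)) = 0 and set its distance from the centre to 5:
(15m − (−5))² = 25(m² + 1)
4m² + 3m = 0, so m = −3/4 or m = 0.
Through (−13, 9) these give 3x + 4y = −3 and y = 9.

3x + 4y = −3 and y = 9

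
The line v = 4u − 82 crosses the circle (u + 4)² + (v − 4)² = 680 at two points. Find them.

(18, −10) and (22, 6)

Substitute v = 4u − 82:
17u² − 680u + 6732 = 0  ⟹  u² − 40u + 396 = 0
u = 22 or u = 18, giving (22, 6) and (18, −10).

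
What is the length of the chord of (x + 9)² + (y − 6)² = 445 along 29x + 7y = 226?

Centre (−9, 6), r² = 445. Perpendicular distance d from centre to line = |−445| / √890 = 445/√890.
Half the chord is √(r² − d²) = √(445/2), so the full chord is √890.

√890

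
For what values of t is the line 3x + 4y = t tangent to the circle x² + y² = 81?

For a tangent, require d(centre, line) = r = 9.
|3·0 + 4·0 − t| / √25 = 9
|t| = 9·5, so t = 45 or t = −45.

t = −45 or t = 45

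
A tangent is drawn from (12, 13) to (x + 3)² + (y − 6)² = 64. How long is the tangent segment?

With centre O = (−3, 6), |OP|² = 274 and r² = 64.
Power of the point: PT² = |PO|² − r² = 210, so PT = √210.

√210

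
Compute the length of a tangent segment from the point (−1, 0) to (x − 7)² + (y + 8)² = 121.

√7

The centre is (7, −8) and r = 11. The square of the distance from P to the centre is 64 + 64 = 128.
By the tangent–radius right angle, tangent length = √(|PO|² − r²) = √7.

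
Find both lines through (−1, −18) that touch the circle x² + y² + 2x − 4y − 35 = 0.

3x + y = −21 and 3x − y = 15

Let a tangent through (−1, −18) have slope m. Its distance from (−1, 2) must equal 2√10:
[m·(0) − (20)]² = 40(m² + 1)
m² − 9 = 0, so m = −3 or m = 3.
With m = −3: 3x + y = −21. With m = 3: 3x − y = 15.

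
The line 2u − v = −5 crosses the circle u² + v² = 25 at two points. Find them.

(−4, −3) and (0, 5)

Express v = 2u + 5 and substitute into the circle:
5u² + 20u = 0  ⟹  u² + 4u = 0
u = 0 or u = −4, giving (0, 5) and (−4, −3).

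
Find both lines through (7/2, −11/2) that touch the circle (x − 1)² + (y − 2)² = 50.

x − y = 9 and x + 7y = −35

Write the tangent as mx − y + (−11/2 − m·(7/2)) = 0 and set its distance from the centre to 5√2:
[m·(−5/2) − (15/2)]² = 50(m² + 1)
7m² − 6m − 1 = 0, so m = 1 or m = −1/7.
With m = 1: x − y = 9. With m = −1/7: x + 7y = −35.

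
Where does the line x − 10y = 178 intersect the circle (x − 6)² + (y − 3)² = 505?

(−2, −18) and (18, −16)

Express y = (−178 + x)/10 and substitute into the circle:
101x² − 1616x − 3636 = 0  ⟹  x² − 16x − 36 = 0
x = 18 or x = −2, giving (18, −16) and (−2, −18).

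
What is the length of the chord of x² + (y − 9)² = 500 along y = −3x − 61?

2√10

The distance from (0, 9) to the line is 70/√10, and r² = 500.
Chord = 2√(r² − d²) = 2·√(10) = 2√10.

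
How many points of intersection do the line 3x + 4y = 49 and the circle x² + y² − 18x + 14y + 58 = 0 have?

d² = (3·9 + 4·(−7) − (49))²/25 = 100; r² = 72.
Since d² > r², the line lies outside the circle.

0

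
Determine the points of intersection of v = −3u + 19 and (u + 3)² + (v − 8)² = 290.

(−2, 25) and (8, −5)

From the line, v = −3u + 19. Substituting:
10u² − 60u − 160 = 0  ⟹  u² − 6u − 16 = 0
u = 8 or u = −2, giving (8, −5) and (−2, 25).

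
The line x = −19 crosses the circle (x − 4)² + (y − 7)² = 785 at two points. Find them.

The line gives x = −19. Substituting into the circle:
y² − 14y − 207 = 0
y = 23 or y = −9, giving (−19, 23) and (−19, −9).

(−19, −9) and (−19, 23)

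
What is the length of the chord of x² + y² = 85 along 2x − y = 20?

2√5

The distance from (0, 0) to the line is 20/√5, and r² = 85.
Half the chord is √(r² − d²) = √(5), so the full chord is 2√5.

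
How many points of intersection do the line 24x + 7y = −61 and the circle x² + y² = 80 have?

2

Substituting the line into the circle gives 625x² + 2928x − 199 = 0.
Discriminant = (2928)² − 4·625·(−199) = 9070684 > 0.
Two real roots: the line is a secant.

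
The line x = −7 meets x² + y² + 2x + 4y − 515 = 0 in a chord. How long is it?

44

The distance from (−1, −2) to the line is 6, and r² = 520.
Half the chord is √(r² − d²) = √(484), so the full chord is 44.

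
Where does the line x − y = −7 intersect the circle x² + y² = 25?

Substitute y = x + 7:
2x² + 14x + 24 = 0  ⟹  x² + 7x + 12 = 0
x = −3 or x = −4, giving (−3, 4) and (−4, 3).

(−4, 3) and (−3, 4)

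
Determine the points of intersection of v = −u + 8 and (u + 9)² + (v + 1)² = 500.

(−13, 21) and (13, −5)

Substitute v = −u + 8:
2u² − 338 = 0  ⟹  u² − 169 = 0
u = 13 or u = −13, giving (13, −5) and (−13, 21).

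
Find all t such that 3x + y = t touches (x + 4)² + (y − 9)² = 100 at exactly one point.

The line touches the circle iff its distance from (−4, 9) is 10:
|3·(−4) + 1·9 − t| / √10 = 10
|t − (−3)| = 10√10.

t = −3 ± 10√10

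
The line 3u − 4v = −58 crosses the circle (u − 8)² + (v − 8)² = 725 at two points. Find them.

From the line, v = (58 + 3u)/4. Substituting:
25u² − 100u − 9900 = 0  ⟹  u² − 4u − 396 = 0
u = 22 or u = −18, giving (22, 31) and (−18, 1).

(−18, 1) and (22, 31)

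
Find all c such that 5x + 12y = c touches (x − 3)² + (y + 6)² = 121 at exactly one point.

The line touches the circle iff its distance from (3, −6) is 11:
|5·3 + 12·(−6) − c| / √169 = 11
|c − (−57)| = 11·13, so c = 86 or c = −200.

c = −200 or c = 86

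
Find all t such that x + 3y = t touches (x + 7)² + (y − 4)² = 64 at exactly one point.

t = 5 ± 8√10

Tangency holds when the distance from the centre (−7, 4) to the line equals the radius 8:
|1·(−7) + 3·4 − t| / √10 = 8
|t − (5)| = 8√10.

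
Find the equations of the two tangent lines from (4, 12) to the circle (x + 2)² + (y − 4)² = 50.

x − 7y = −80 and 7x + y = 40

A line y − (12) = m(x − (4)) is tangent when its distance from (−2, 4) is 5√2:
[m·(−6) − (−8)]² = 50(m² + 1)
7m² + 48m − 7 = 0, so m = 1/7 or m = −7.
Through (4, 12) these give x − 7y = −80 and 7x + y = 40.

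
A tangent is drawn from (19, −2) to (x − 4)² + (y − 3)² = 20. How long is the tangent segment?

√230

Centre (4, 3), r² = 20. |PO|² = (15)² + (−5)² = 250.
By the tangent–radius right angle, tangent length = √(|PO|² − r²) = √230.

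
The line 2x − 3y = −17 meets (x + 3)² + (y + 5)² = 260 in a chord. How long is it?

Substitute y = (17 + 2x)/3:
13x² + 182x − 1235 = 0  ⟹  x² + 14x − 95 = 0
x = 5 or x = −19, giving (5, 9) and (−19, −7).
|(5, 9) − (−19, −7)| = √((24)² + (16)²) = 8√13.

8√13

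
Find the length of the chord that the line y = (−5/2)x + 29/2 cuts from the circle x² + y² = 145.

The distance from (0, 0) to the line is 29/√29, and r² = 145.
Chord = 2√(r² − d²) = 2·√(116) = 4√29.

4√29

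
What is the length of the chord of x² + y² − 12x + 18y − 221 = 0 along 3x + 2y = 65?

2√13

From the line, y = (65 − 3x)/2. Substituting:
13x² − 546x + 5681 = 0  ⟹  x² − 42x + 437 = 0
x = 23 or x = 19, giving (23, −2) and (19, 4).
|(23, −2) − (19, 4)| = √((4)² + (−6)²) = 2√13.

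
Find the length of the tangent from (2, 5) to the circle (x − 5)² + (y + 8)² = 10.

Centre (5, −8), r² = 10. |PO|² = (−3)² + (13)² = 178.
By the tangent–radius right angle, tangent length = √(|PO|² − r²) = √168 = 2√42.

2√42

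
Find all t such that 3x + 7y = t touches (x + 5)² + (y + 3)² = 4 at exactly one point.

For a tangent, require d(centre, line) = r = 2.
|3·(−5) + 7·(−3) − t| / √58 = 2
|t − (−36)| = 2√58.

t = −36 ± 2√58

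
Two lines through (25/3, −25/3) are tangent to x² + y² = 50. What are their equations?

A line y − (−25/3) = m(x − (25/3)) is tangent when its distance from (0, 0) is 5√2:
[m·(−25/3) − (25/3)]² = 50(m² + 1)
7m² + 50m + 7 = 0, so m = −7 or m = −1/7.
Through (25/3, −25/3) these give 7x + y = 50 and x + 7y = −50.

7x + y = 50 and x + 7y = −50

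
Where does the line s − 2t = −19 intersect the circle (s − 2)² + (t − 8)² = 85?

From the line, t = (19 + s)/2. Substituting:
5s² − 10s − 315 = 0  ⟹  s² − 2s − 63 = 0
s = 9 or s = −7, giving (9, 14) and (−7, 6).

(−7, 6) and (9, 14)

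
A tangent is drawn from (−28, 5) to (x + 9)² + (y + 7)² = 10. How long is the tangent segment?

The centre is (−9, −7) and r = √10. The square of the distance from P to the centre is 361 + 144 = 505.
The tangent meets the radius at right angles, so tangent² = |PO|² − r² = 505 − 10 = 495.

3√55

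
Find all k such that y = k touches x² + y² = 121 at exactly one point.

For a tangent, require d(centre, line) = r = 11.
|0·0 + 1·0 − k| / √1 = 11
|k| = 11, so k = 11 or k = −11.

k = −11 or k = 11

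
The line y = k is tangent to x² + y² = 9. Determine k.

Tangency holds when the distance from the centre (0, 0) to the line equals the radius 3:
|0·0 + 1·0 − k| / √1 = 3
|k| = 3, so k = 3 or k = −3.

k = −3 or k = 3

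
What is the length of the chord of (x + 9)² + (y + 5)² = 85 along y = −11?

Centre (−9, −5), r² = 85. Perpendicular distance d from centre to line = |6| / √1 = 6.
Half the chord is √(r² − d²) = √(49), so the full chord is 14.

14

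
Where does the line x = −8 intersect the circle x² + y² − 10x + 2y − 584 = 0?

The line gives x = −8. Substituting into the circle:
y² + 2y − 440 = 0
y = 20 or y = −22, giving (−8, 20) and (−8, −22).

(−8, −22) and (−8, 20)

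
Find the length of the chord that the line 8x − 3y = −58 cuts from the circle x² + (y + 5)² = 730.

From the line, y = (58 + 8x)/3. Substituting:
73x² + 1168x − 1241 = 0  ⟹  x² + 16x − 17 = 0
x = 1 or x = −17, giving (1, 22) and (−17, −26).
Chord length = distance between (1, 22) and (−17, −26) = √2628 = 6√73.

6√73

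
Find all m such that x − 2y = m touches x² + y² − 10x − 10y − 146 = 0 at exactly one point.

Tangency holds when the distance from the centre (5, 5) to the line equals the radius 14:
|1·5 − 2·5 − m| / √5 = 14
|m − (−5)| = 14√5.

m = −5 ± 14√5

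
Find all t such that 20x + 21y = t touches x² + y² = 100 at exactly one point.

t = −290 or t = 290

The line touches the circle iff its distance from (0, 0) is 10:
|20·0 + 21·0 − t| / √841 = 10
|t| = 10·29, so t = 290 or t = −290.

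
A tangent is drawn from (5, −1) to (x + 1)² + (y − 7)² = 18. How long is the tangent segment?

√82

Centre (−1, 7), r² = 18. |PO|² = (6)² + (−8)² = 100.
By the tangent–radius right angle, tangent length = √(|PO|² − r²) = √82.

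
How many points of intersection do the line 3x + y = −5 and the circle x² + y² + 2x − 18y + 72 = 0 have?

0

Substituting the line into the circle gives 10x² + 86x + 187 = 0.
Discriminant = (86)² − 4·10·(187) = −84 < 0.
No real roots: the line does not meet the circle.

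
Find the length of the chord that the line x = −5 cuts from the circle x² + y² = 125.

The line gives x = −5. Substituting into the circle:
y² − 100 = 0
y = 10 or y = −10, giving (−5, 10) and (−5, −10).
Chord length = distance between (−5, 10) and (−5, −10) = √400 = 20.

20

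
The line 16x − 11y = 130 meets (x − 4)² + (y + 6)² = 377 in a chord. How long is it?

2√377

Express y = (−130 + 16x)/11 and substitute into the circle:
377x² − 3016x − 39585 = 0  ⟹  x² − 8x − 105 = 0
x = 15 or x = −7, giving (15, 10) and (−7, −22).
Chord length = distance between (15, 10) and (−7, −22) = √1508 = 2√377.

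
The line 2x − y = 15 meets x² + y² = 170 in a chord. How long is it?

Centre (0, 0), r² = 170. Perpendicular distance d from centre to line = |−15| / √5 = 15/√5.
Chord = 2√(r² − d²) = 2·√(125) = 10√5.

10√5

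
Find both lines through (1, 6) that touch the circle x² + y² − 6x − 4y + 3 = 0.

x + 3y = 19 and 3x − y = −3

A line y − (6) = m(x − (1)) is tangent when its distance from (3, 2) is √10:
[m·(2) − (−4)]² = 10(m² + 1)
3m² − 8m − 3 = 0, so m = −1/3 or m = 3.
With m = −1/3: x + 3y = 19. With m = 3: 3x − y = −3.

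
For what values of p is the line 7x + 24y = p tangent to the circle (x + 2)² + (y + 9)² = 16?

The line touches the circle iff its distance from (−2, −9) is 4:
|7·(−2) + 24·(−9) − p| / √625 = 4
|p − (−230)| = 4·25, so p = −130 or p = −330.

p = −330 or p = −130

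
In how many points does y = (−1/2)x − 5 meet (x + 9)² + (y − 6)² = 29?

Substituting the line into the circle gives 5x² + 116x + 692 = 0.
Discriminant = (116)² − 4·5·(692) = −384 < 0.
No real roots: the line does not meet the circle.

0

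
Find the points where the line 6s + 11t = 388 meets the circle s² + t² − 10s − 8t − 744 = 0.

(6, 32) and (28, 20)

Express t = (388 − 6s)/11 and substitute into the circle:
157s² − 5338s + 26376 = 0  ⟹  s² − 34s + 168 = 0
s = 28 or s = 6, giving (28, 20) and (6, 32).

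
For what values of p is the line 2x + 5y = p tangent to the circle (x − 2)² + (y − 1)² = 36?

The line touches the circle iff its distance from (2, 1) is 6:
|2·2 + 5·1 − p| / √29 = 6
|p − (9)| = 6√29.

p = 9 ± 6√29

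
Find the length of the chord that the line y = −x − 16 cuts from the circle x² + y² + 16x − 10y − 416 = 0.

From the line, y = −x − 16. Substituting:
2x² + 58x = 0  ⟹  x² + 29x = 0
x = 0 or x = −29, giving (0, −16) and (−29, 13).
Chord length = distance between (0, −16) and (−29, 13) = √1682 = 29√2.

29√2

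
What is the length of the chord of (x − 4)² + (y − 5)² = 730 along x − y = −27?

Express y = x + 27 and substitute into the circle:
2x² + 36x − 230 = 0  ⟹  x² + 18x − 115 = 0
x = 5 or x = −23, giving (5, 32) and (−23, 4).
|(5, 32) − (−23, 4)| = √((28)² + (28)²) = 28√2.

28√2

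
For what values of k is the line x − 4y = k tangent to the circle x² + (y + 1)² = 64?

For a tangent, require d(centre, line) = r = 8.
|1·0 − 4·(−1) − k| / √17 = 8
|k − (4)| = 8√17.

k = 4 ± 8√17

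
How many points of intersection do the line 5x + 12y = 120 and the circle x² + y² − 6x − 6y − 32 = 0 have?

2

Substituting the line into the circle gives 169x² − 1704x + 1152 = 0.
Discriminant = (−1704)² − 4·169·(1152) = 2124864 > 0.
Two real roots: the line is a secant.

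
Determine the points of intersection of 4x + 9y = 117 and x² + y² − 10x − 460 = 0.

(−9, 17) and (27, 1)

Express y = (117 − 4x)/9 and substitute into the circle:
97x² − 1746x − 23571 = 0  ⟹  x² − 18x − 243 = 0
x = 27 or x = −9, giving (27, 1) and (−9, 17).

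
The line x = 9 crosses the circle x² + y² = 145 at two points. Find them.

The line gives x = 9. Substituting into the circle:
y² − 64 = 0
y = 8 or y = −8, giving (9, 8) and (9, −8).

(9, −8) and (9, 8)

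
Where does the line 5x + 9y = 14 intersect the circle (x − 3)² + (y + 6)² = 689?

From the line, y = (14 − 5x)/9. Substituting:
106x² − 1166x − 50456 = 0  ⟹  x² − 11x − 476 = 0
x = 28 or x = −17, giving (28, −14) and (−17, 11).

(−17, 11) and (28, −14)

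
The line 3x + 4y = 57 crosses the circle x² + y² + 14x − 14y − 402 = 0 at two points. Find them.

(−17, 27) and (15, 3)

Express y = (57 − 3x)/4 and substitute into the circle:
25x² + 50x − 6375 = 0  ⟹  x² + 2x − 255 = 0
x = 15 or x = −17, giving (15, 3) and (−17, 27).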